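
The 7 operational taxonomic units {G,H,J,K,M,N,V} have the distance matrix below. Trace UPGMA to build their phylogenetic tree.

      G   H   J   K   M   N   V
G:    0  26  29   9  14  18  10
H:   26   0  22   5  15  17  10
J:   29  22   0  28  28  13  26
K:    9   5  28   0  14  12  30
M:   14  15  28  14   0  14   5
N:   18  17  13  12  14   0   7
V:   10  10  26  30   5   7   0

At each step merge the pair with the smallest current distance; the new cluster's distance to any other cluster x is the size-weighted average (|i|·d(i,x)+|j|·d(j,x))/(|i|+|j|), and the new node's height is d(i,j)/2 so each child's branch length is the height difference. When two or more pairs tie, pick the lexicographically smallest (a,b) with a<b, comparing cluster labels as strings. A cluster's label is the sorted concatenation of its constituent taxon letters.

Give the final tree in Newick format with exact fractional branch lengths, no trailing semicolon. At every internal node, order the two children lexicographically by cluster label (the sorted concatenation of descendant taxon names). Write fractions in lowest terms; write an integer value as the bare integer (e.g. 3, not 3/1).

iteration 1: select H,K (d=5); attach at lengths (5/2, 5/2); label the merged cluster HK
  updated: d(G,HK)=35/2, d(HK,J)=25, d(HK,M)=29/2, d(HK,N)=29/2, d(HK,V)=20
iteration 2: select M,V (d=5); attach at lengths (5/2, 5/2); label the merged cluster MV
  updated: d(G,MV)=12, d(HK,MV)=69/4, d(J,MV)=27, d(MV,N)=21/2
iteration 3: select MV,N (d=21/2); attach at lengths (11/4, 21/4); label the merged cluster MNV
  updated: d(G,MNV)=14, d(HK,MNV)=49/3, d(J,MNV)=67/3
iteration 4: select G,MNV (d=14); attach at lengths (7, 7/4); label the merged cluster GMNV
  updated: d(GMNV,HK)=133/8, d(GMNV,J)=24
iteration 5: select GMNV,HK (d=133/8); attach at lengths (21/16, 93/16); label the merged cluster GHKMNV
  updated: d(GHKMNV,J)=73/3
iteration 6: select GHKMNV,J (d=73/3); attach at lengths (185/48, 73/6); label the merged cluster GHJKMNV
final tree: (((G:7,((M:5/2,V:5/2):11/4,N:21/4):7/4):21/16,(H:5/2,K:5/2):93/16):185/48,J:73/6)
total length: 2395/48

(((G:7,((M:5/2,V:5/2):11/4,N:21/4):7/4):21/16,(H:5/2,K:5/2):93/16):185/48,J:73/6)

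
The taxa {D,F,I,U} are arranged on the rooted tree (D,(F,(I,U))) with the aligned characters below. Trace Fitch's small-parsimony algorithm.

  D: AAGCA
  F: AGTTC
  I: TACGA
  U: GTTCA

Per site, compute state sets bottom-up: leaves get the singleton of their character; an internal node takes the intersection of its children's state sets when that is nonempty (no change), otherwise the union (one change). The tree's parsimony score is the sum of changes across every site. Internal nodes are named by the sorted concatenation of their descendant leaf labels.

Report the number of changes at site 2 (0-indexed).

site 0, node IU: I={T} ∪ U={G} → {G,T} (+1)
site 0, node FIU: F={A} ∪ IU={G,T} → {A,G,T} (+1)
site 0, node DFIU: D={A} ∩ FIU={A,G,T} → {A} (+0)
site 1, node IU: I={A} ∪ U={T} → {A,T} (+1)
site 1, node FIU: F={G} ∪ IU={A,T} → {A,G,T} (+1)
site 1, node DFIU: D={A} ∩ FIU={A,G,T} → {A} (+0)
site 2, node IU: I={C} ∪ U={T} → {C,T} (+1)
site 2, node FIU: F={T} ∩ IU={C,T} → {T} (+0)
site 2, node DFIU: D={G} ∪ FIU={T} → {G,T} (+1)
site 3, node IU: I={G} ∪ U={C} → {C,G} (+1)
site 3, node FIU: F={T} ∪ IU={C,G} → {C,G,T} (+1)
site 3, node DFIU: D={C} ∩ FIU={C,G,T} → {C} (+0)
site 4, node IU: I={A} ∩ U={A} → {A} (+0)
site 4, node FIU: F={C} ∪ IU={A} → {A,C} (+1)
site 4, node DFIU: D={A} ∩ FIU={A,C} → {A} (+0)
per-site changes: [2, 2, 2, 2, 1]; total = 9

2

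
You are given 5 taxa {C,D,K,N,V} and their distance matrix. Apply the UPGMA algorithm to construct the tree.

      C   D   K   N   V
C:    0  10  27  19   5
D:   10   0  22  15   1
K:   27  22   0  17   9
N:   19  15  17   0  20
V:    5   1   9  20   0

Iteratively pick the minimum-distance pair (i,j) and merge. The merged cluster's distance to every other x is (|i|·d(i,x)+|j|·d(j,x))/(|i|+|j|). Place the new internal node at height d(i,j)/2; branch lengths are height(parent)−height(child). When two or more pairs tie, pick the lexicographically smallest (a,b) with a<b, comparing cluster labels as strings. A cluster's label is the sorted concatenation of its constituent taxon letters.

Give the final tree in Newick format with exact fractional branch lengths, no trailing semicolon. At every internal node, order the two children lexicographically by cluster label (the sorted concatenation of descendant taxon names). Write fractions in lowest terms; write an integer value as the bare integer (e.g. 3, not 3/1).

step 1: merge (D,V) at d=1; branch lengths D→1/2, V→1/2; new cluster DV
  updated: d(C,DV)=15/2, d(DV,K)=31/2, d(DV,N)=35/2
step 2: merge (C,DV) at d=15/2; branch lengths C→15/4, DV→13/4; new cluster CDV
  updated: d(CDV,K)=58/3, d(CDV,N)=18
step 3: merge (K,N) at d=17; branch lengths K→17/2, N→17/2; new cluster KN
  updated: d(CDV,KN)=56/3
step 4: merge (CDV,KN) at d=56/3; branch lengths CDV→67/12, KN→5/6; new cluster CDKNV
final tree: ((C:15/4,(D:1/2,V:1/2):13/4):67/12,(K:17/2,N:17/2):5/6)
total length: 377/12

((C:15/4,(D:1/2,V:1/2):13/4):67/12,(K:17/2,N:17/2):5/6)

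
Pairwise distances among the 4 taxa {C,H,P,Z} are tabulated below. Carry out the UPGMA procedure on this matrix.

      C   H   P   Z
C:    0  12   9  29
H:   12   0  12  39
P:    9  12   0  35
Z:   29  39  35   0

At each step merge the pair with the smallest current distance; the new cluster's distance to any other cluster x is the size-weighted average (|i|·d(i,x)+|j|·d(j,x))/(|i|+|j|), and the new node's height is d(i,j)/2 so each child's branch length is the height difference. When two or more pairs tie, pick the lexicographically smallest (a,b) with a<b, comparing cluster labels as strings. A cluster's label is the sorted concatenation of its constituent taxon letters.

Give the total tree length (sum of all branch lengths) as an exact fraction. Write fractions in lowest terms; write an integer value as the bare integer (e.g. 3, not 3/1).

269/6

1. join C+P (d=9) ⇒ CP; edges |C|=9/2, |P|=9/2
  updated: d(CP,H)=12, d(CP,Z)=32
2. join CP+H (d=12) ⇒ CHP; edges |CP|=3/2, |H|=6
  updated: d(CHP,Z)=103/3
3. join CHP+Z (d=103/3) ⇒ CHPZ; edges |CHP|=67/6, |Z|=103/6
final tree: (((C:9/2,P:9/2):3/2,H:6):67/6,Z:103/6)
total length: 269/6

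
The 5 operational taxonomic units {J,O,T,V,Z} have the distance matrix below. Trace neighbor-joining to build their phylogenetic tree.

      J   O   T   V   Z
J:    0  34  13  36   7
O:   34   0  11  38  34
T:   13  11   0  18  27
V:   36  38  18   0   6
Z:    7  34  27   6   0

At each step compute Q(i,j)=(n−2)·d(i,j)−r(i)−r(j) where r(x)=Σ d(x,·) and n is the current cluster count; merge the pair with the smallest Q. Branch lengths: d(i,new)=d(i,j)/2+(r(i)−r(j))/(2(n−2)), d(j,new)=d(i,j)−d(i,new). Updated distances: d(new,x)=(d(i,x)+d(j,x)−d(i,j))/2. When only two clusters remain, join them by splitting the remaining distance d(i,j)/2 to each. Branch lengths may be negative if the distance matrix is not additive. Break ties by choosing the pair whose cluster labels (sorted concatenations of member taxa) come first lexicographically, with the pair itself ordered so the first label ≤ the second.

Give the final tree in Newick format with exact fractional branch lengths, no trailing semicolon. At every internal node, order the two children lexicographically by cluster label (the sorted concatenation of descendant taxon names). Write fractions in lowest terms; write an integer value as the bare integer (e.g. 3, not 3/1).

iteration 1: select V,Z (d=6, Q=-154); attach at lengths (7, -1); label the merged cluster VZ
  updated: d(J,VZ)=37/2, d(O,VZ)=33, d(T,VZ)=39/2
iteration 2: select J,VZ (d=37/2, Q=-199/2); attach at lengths (63/8, 85/8); label the merged cluster JVZ
  updated: d(JVZ,O)=97/4, d(JVZ,T)=7
iteration 3: select JVZ,O (d=97/4, Q=-169/4); attach at lengths (81/8, 113/8); label the merged cluster JOVZ
  updated: d(JOVZ,T)=-25/8
iteration 4: select JOVZ,T (d=-25/8); attach at lengths (-25/16, -25/16); label the merged cluster JOTVZ
final tree: (((J:63/8,(V:7,Z:-1):85/8):81/8,O:113/8):-25/16,T:-25/16)
total length: 365/8

(((J:63/8,(V:7,Z:-1):85/8):81/8,O:113/8):-25/16,T:-25/16)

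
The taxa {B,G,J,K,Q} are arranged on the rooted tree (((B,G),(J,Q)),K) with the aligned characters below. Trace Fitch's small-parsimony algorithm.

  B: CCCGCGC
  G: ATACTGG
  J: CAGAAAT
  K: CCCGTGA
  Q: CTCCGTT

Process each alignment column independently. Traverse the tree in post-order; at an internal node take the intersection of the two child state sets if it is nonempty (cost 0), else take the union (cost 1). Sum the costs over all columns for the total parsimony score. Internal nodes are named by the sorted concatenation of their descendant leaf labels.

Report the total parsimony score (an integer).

BG@0: {C} ∪ {A} = {A,C} (union, +1)
JQ@0: {C} ∩ {C} = {C} (intersection, +0)
BGJQ@0: {A,C} ∩ {C} = {C} (intersection, +0)
BGJKQ@0: {C} ∩ {C} = {C} (intersection, +0)
BG@1: {C} ∪ {T} = {C,T} (union, +1)
JQ@1: {A} ∪ {T} = {A,T} (union, +1)
BGJQ@1: {C,T} ∩ {A,T} = {T} (intersection, +0)
BGJKQ@1: {T} ∪ {C} = {C,T} (union, +1)
BG@2: {C} ∪ {A} = {A,C} (union, +1)
JQ@2: {G} ∪ {C} = {C,G} (union, +1)
BGJQ@2: {A,C} ∩ {C,G} = {C} (intersection, +0)
BGJKQ@2: {C} ∩ {C} = {C} (intersection, +0)
BG@3: {G} ∪ {C} = {C,G} (union, +1)
JQ@3: {A} ∪ {C} = {A,C} (union, +1)
BGJQ@3: {C,G} ∩ {A,C} = {C} (intersection, +0)
BGJKQ@3: {C} ∪ {G} = {C,G} (union, +1)
BG@4: {C} ∪ {T} = {C,T} (union, +1)
JQ@4: {A} ∪ {G} = {A,G} (union, +1)
BGJQ@4: {C,T} ∪ {A,G} = {A,C,G,T} (union, +1)
BGJKQ@4: {A,C,G,T} ∩ {T} = {T} (intersection, +0)
BG@5: {G} ∩ {G} = {G} (intersection, +0)
JQ@5: {A} ∪ {T} = {A,T} (union, +1)
BGJQ@5: {G} ∪ {A,T} = {A,G,T} (union, +1)
BGJKQ@5: {A,G,T} ∩ {G} = {G} (intersection, +0)
BG@6: {C} ∪ {G} = {C,G} (union, +1)
JQ@6: {T} ∩ {T} = {T} (intersection, +0)
BGJQ@6: {C,G} ∪ {T} = {C,G,T} (union, +1)
BGJKQ@6: {C,G,T} ∪ {A} = {A,C,G,T} (union, +1)
per-site changes: [1, 3, 2, 3, 3, 2, 3]; total = 17

17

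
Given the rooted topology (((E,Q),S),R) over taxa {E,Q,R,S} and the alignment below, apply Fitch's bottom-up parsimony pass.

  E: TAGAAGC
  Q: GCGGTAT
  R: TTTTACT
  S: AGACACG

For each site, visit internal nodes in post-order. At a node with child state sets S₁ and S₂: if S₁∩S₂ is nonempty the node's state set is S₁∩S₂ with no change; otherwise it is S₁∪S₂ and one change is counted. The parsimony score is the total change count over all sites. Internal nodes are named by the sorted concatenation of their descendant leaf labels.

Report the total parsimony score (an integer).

[col 0] EQ: children E:{T}, Q:{G} ∪→ {G,T}; cost 1
[col 0] EQS: children EQ:{G,T}, S:{A} ∪→ {A,G,T}; cost 1
[col 0] EQRS: children EQS:{A,G,T}, R:{T} ∩→ {T}; cost 0
[col 1] EQ: children E:{A}, Q:{C} ∪→ {A,C}; cost 1
[col 1] EQS: children EQ:{A,C}, S:{G} ∪→ {A,C,G}; cost 1
[col 1] EQRS: children EQS:{A,C,G}, R:{T} ∪→ {A,C,G,T}; cost 1
[col 2] EQ: children E:{G}, Q:{G} ∩→ {G}; cost 0
[col 2] EQS: children EQ:{G}, S:{A} ∪→ {A,G}; cost 1
[col 2] EQRS: children EQS:{A,G}, R:{T} ∪→ {A,G,T}; cost 1
[col 3] EQ: children E:{A}, Q:{G} ∪→ {A,G}; cost 1
[col 3] EQS: children EQ:{A,G}, S:{C} ∪→ {A,C,G}; cost 1
[col 3] EQRS: children EQS:{A,C,G}, R:{T} ∪→ {A,C,G,T}; cost 1
[col 4] EQ: children E:{A}, Q:{T} ∪→ {A,T}; cost 1
[col 4] EQS: children EQ:{A,T}, S:{A} ∩→ {A}; cost 0
[col 4] EQRS: children EQS:{A}, R:{A} ∩→ {A}; cost 0
[col 5] EQ: children E:{G}, Q:{A} ∪→ {A,G}; cost 1
[col 5] EQS: children EQ:{A,G}, S:{C} ∪→ {A,C,G}; cost 1
[col 5] EQRS: children EQS:{A,C,G}, R:{C} ∩→ {C}; cost 0
[col 6] EQ: children E:{C}, Q:{T} ∪→ {C,T}; cost 1
[col 6] EQS: children EQ:{C,T}, S:{G} ∪→ {C,G,T}; cost 1
[col 6] EQRS: children EQS:{C,G,T}, R:{T} ∩→ {T}; cost 0
per-site changes: [2, 3, 2, 3, 1, 2, 2]; total = 15

15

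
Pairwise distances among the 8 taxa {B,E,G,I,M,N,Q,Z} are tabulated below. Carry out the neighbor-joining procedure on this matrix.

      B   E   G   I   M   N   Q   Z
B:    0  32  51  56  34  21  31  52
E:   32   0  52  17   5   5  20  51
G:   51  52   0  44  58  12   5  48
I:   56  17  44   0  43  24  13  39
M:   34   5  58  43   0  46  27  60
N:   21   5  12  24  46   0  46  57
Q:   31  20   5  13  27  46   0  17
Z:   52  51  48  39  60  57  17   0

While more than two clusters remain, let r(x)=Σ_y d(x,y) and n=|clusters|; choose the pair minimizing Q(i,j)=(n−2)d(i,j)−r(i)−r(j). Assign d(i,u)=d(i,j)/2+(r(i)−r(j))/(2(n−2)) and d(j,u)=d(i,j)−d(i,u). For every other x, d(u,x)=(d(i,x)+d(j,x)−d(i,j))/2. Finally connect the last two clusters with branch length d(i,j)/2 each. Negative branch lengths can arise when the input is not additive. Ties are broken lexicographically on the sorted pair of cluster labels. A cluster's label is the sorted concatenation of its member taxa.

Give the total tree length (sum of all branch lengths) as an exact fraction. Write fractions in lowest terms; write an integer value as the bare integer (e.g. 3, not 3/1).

1675/16

iteration 1: select E,M (d=5, Q=-425); attach at lengths (-61/12, 121/12); label the merged cluster EM
  updated: d(B,EM)=61/2, d(EM,G)=105/2, d(EM,I)=55/2, d(EM,N)=23, d(EM,Q)=21, d(EM,Z)=53
iteration 2: select G,N (d=12, Q=-671/2); attach at lengths (179/20, 61/20); label the merged cluster GN
  updated: d(B,GN)=30, d(EM,GN)=127/4, d(GN,I)=28, d(GN,Q)=39/2, d(GN,Z)=93/2
iteration 3: select B,EM (d=61/2, Q=-965/4); attach at lengths (631/32, 345/32); label the merged cluster BEM
  updated: d(BEM,GN)=125/8, d(BEM,I)=53/2, d(BEM,Q)=43/4, d(BEM,Z)=149/4
iteration 4: select BEM,GN (d=125/8, Q=-1223/8); attach at lengths (73/16, 177/16); label the merged cluster BEGMN
  updated: d(BEGMN,I)=311/16, d(BEGMN,Q)=117/16, d(BEGMN,Z)=545/16
iteration 5: select BEGMN,I (d=311/16, Q=-747/8); attach at lengths (113/16, 99/8); label the merged cluster BEGIMN
  updated: d(BEGIMN,Q)=7/16, d(BEGIMN,Z)=429/16
iteration 6: select BEGIMN,Q (d=7/16, Q=-177/4); attach at lengths (41/8, -75/16); label the merged cluster BEGIMNQ
  updated: d(BEGIMNQ,Z)=347/16
iteration 7: select BEGIMNQ,Z (d=347/16); attach at lengths (347/32, 347/32); label the merged cluster BEGIMNQZ
final tree: (((((B:631/32,(E:-61/12,M:121/12):345/32):73/16,(G:179/20,N:61/20):177/16):113/16,I:99/8):41/8,Q:-75/16):347/32,Z:347/32)
total length: 1675/16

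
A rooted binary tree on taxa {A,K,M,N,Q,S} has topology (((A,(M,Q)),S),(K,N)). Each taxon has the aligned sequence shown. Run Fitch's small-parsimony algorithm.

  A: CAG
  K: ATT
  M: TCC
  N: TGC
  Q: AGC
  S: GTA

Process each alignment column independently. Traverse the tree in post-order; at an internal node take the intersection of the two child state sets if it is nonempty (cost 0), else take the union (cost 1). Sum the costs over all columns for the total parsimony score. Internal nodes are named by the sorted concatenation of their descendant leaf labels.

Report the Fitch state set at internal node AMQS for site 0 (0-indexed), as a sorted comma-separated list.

A,C,G,T

MQ@0: {T} ∪ {A} = {A,T} (union, +1)
AMQ@0: {C} ∪ {A,T} = {A,C,T} (union, +1)
AMQS@0: {A,C,T} ∪ {G} = {A,C,G,T} (union, +1)
KN@0: {A} ∪ {T} = {A,T} (union, +1)
AKMNQS@0: {A,C,G,T} ∩ {A,T} = {A,T} (intersection, +0)
MQ@1: {C} ∪ {G} = {C,G} (union, +1)
AMQ@1: {A} ∪ {C,G} = {A,C,G} (union, +1)
AMQS@1: {A,C,G} ∪ {T} = {A,C,G,T} (union, +1)
KN@1: {T} ∪ {G} = {G,T} (union, +1)
AKMNQS@1: {A,C,G,T} ∩ {G,T} = {G,T} (intersection, +0)
MQ@2: {C} ∩ {C} = {C} (intersection, +0)
AMQ@2: {G} ∪ {C} = {C,G} (union, +1)
AMQS@2: {C,G} ∪ {A} = {A,C,G} (union, +1)
KN@2: {T} ∪ {C} = {C,T} (union, +1)
AKMNQS@2: {A,C,G} ∩ {C,T} = {C} (intersection, +0)
per-site changes: [4, 4, 3]; total = 11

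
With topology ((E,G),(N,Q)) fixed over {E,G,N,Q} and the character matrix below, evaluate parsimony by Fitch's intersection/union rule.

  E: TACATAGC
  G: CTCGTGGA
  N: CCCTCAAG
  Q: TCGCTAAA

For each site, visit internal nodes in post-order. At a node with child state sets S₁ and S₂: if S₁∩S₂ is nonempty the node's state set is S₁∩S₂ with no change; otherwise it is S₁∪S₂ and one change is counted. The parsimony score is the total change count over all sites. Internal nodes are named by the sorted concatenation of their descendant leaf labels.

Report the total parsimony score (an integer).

EG@0: {T} ∪ {C} = {C,T} (union, +1)
NQ@0: {C} ∪ {T} = {C,T} (union, +1)
EGNQ@0: {C,T} ∩ {C,T} = {C,T} (intersection, +0)
EG@1: {A} ∪ {T} = {A,T} (union, +1)
NQ@1: {C} ∩ {C} = {C} (intersection, +0)
EGNQ@1: {A,T} ∪ {C} = {A,C,T} (union, +1)
EG@2: {C} ∩ {C} = {C} (intersection, +0)
NQ@2: {C} ∪ {G} = {C,G} (union, +1)
EGNQ@2: {C} ∩ {C,G} = {C} (intersection, +0)
EG@3: {A} ∪ {G} = {A,G} (union, +1)
NQ@3: {T} ∪ {C} = {C,T} (union, +1)
EGNQ@3: {A,G} ∪ {C,T} = {A,C,G,T} (union, +1)
EG@4: {T} ∩ {T} = {T} (intersection, +0)
NQ@4: {C} ∪ {T} = {C,T} (union, +1)
EGNQ@4: {T} ∩ {C,T} = {T} (intersection, +0)
EG@5: {A} ∪ {G} = {A,G} (union, +1)
NQ@5: {A} ∩ {A} = {A} (intersection, +0)
EGNQ@5: {A,G} ∩ {A} = {A} (intersection, +0)
EG@6: {G} ∩ {G} = {G} (intersection, +0)
NQ@6: {A} ∩ {A} = {A} (intersection, +0)
EGNQ@6: {G} ∪ {A} = {A,G} (union, +1)
EG@7: {C} ∪ {A} = {A,C} (union, +1)
NQ@7: {G} ∪ {A} = {A,G} (union, +1)
EGNQ@7: {A,C} ∩ {A,G} = {A} (intersection, +0)
per-site changes: [2, 2, 1, 3, 1, 1, 1, 2]; total = 13

13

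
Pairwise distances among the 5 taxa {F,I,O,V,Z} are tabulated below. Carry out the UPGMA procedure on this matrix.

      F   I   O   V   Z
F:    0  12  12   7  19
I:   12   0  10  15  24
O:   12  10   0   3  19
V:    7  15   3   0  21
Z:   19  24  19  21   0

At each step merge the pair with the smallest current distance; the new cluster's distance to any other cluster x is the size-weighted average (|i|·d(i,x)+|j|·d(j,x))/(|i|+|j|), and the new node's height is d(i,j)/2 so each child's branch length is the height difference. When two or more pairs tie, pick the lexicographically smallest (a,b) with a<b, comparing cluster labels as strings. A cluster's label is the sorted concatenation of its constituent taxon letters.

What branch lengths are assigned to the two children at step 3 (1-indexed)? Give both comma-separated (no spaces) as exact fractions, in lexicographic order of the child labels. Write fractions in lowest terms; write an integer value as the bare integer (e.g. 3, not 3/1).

step 1: merge (O,V) at d=3; branch lengths O→3/2, V→3/2; new cluster OV
  updated: d(F,OV)=19/2, d(I,OV)=25/2, d(OV,Z)=20
step 2: merge (F,OV) at d=19/2; branch lengths F→19/4, OV→13/4; new cluster FOV
  updated: d(FOV,I)=37/3, d(FOV,Z)=59/3
step 3: merge (FOV,I) at d=37/3; branch lengths FOV→17/12, I→37/6; new cluster FIOV
  updated: d(FIOV,Z)=83/4
step 4: merge (FIOV,Z) at d=83/4; branch lengths FIOV→101/24, Z→83/8; new cluster FIOVZ
final tree: (((F:19/4,(O:3/2,V:3/2):13/4):17/12,I:37/6):101/24,Z:83/8)
total length: 199/6

17/12,37/6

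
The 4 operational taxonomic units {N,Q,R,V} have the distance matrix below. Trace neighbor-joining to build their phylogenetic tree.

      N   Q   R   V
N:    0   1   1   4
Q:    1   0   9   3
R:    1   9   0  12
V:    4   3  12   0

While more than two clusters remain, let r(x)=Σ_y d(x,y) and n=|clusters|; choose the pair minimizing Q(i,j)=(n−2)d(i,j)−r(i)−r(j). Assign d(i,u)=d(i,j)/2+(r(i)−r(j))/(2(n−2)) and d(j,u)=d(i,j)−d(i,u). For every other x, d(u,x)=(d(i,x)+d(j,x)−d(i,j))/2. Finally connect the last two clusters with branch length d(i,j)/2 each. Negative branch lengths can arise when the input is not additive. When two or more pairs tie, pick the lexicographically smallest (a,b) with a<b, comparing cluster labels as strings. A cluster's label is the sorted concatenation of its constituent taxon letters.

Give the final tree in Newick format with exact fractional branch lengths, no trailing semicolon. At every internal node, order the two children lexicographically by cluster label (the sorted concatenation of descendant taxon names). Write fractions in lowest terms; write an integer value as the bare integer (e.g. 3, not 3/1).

(((N:-7/2,R:9/2):9/2,Q:0):3/2,V:3/2)

iteration 1: select N,R (d=1, Q=-26); attach at lengths (-7/2, 9/2); label the merged cluster NR
  updated: d(NR,Q)=9/2, d(NR,V)=15/2
iteration 2: select NR,Q (d=9/2, Q=-15); attach at lengths (9/2, 0); label the merged cluster NQR
  updated: d(NQR,V)=3
iteration 3: select NQR,V (d=3); attach at lengths (3/2, 3/2); label the merged cluster NQRV
final tree: (((N:-7/2,R:9/2):9/2,Q:0):3/2,V:3/2)
total length: 17/2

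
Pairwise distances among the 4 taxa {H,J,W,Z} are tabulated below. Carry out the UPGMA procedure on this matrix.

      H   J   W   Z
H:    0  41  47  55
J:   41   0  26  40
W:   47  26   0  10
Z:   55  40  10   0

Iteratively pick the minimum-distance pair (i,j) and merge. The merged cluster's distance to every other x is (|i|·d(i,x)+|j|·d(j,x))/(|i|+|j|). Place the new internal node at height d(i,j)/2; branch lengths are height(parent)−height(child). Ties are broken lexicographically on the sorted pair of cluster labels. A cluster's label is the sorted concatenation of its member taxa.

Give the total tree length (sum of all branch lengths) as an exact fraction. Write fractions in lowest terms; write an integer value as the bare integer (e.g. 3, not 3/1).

iteration 1: select W,Z (d=10); attach at lengths (5, 5); label the merged cluster WZ
  updated: d(H,WZ)=51, d(J,WZ)=33
iteration 2: select J,WZ (d=33); attach at lengths (33/2, 23/2); label the merged cluster JWZ
  updated: d(H,JWZ)=143/3
iteration 3: select H,JWZ (d=143/3); attach at lengths (143/6, 22/3); label the merged cluster HJWZ
final tree: (H:143/6,(J:33/2,(W:5,Z:5):23/2):22/3)
total length: 415/6

415/6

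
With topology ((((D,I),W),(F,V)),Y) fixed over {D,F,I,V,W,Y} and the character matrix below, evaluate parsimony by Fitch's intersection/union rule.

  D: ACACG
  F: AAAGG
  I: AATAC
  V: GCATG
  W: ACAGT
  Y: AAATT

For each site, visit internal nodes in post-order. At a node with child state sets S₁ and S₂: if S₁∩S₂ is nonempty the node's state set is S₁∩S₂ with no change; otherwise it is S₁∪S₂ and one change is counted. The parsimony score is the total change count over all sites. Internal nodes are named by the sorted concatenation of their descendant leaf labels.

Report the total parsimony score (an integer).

site 0, node DI: D={A} ∩ I={A} → {A} (+0)
site 0, node DIW: DI={A} ∩ W={A} → {A} (+0)
site 0, node FV: F={A} ∪ V={G} → {A,G} (+1)
site 0, node DFIVW: DIW={A} ∩ FV={A,G} → {A} (+0)
site 0, node DFIVWY: DFIVW={A} ∩ Y={A} → {A} (+0)
site 1, node DI: D={C} ∪ I={A} → {A,C} (+1)
site 1, node DIW: DI={A,C} ∩ W={C} → {C} (+0)
site 1, node FV: F={A} ∪ V={C} → {A,C} (+1)
site 1, node DFIVW: DIW={C} ∩ FV={A,C} → {C} (+0)
site 1, node DFIVWY: DFIVW={C} ∪ Y={A} → {A,C} (+1)
site 2, node DI: D={A} ∪ I={T} → {A,T} (+1)
site 2, node DIW: DI={A,T} ∩ W={A} → {A} (+0)
site 2, node FV: F={A} ∩ V={A} → {A} (+0)
site 2, node DFIVW: DIW={A} ∩ FV={A} → {A} (+0)
site 2, node DFIVWY: DFIVW={A} ∩ Y={A} → {A} (+0)
site 3, node DI: D={C} ∪ I={A} → {A,C} (+1)
site 3, node DIW: DI={A,C} ∪ W={G} → {A,C,G} (+1)
site 3, node FV: F={G} ∪ V={T} → {G,T} (+1)
site 3, node DFIVW: DIW={A,C,G} ∩ FV={G,T} → {G} (+0)
site 3, node DFIVWY: DFIVW={G} ∪ Y={T} → {G,T} (+1)
site 4, node DI: D={G} ∪ I={C} → {C,G} (+1)
site 4, node DIW: DI={C,G} ∪ W={T} → {C,G,T} (+1)
site 4, node FV: F={G} ∩ V={G} → {G} (+0)
site 4, node DFIVW: DIW={C,G,T} ∩ FV={G} → {G} (+0)
site 4, node DFIVWY: DFIVW={G} ∪ Y={T} → {G,T} (+1)
per-site changes: [1, 3, 1, 4, 3]; total = 12

12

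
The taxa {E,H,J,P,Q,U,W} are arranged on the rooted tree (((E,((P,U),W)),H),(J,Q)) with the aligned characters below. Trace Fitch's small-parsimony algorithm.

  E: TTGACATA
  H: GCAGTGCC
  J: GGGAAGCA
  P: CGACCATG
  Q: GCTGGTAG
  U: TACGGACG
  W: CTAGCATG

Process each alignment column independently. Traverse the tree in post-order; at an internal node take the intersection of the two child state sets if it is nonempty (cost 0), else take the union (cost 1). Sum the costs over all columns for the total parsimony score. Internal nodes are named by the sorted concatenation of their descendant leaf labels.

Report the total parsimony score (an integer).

26

[col 0] PU: children P:{C}, U:{T} ∪→ {C,T}; cost 1
[col 0] PUW: children PU:{C,T}, W:{C} ∩→ {C}; cost 0
[col 0] EPUW: children E:{T}, PUW:{C} ∪→ {C,T}; cost 1
[col 0] EHPUW: children EPUW:{C,T}, H:{G} ∪→ {C,G,T}; cost 1
[col 0] JQ: children J:{G}, Q:{G} ∩→ {G}; cost 0
[col 0] EHJPQUW: children EHPUW:{C,G,T}, JQ:{G} ∩→ {G}; cost 0
[col 1] PU: children P:{G}, U:{A} ∪→ {A,G}; cost 1
[col 1] PUW: children PU:{A,G}, W:{T} ∪→ {A,G,T}; cost 1
[col 1] EPUW: children E:{T}, PUW:{A,G,T} ∩→ {T}; cost 0
[col 1] EHPUW: children EPUW:{T}, H:{C} ∪→ {C,T}; cost 1
[col 1] JQ: children J:{G}, Q:{C} ∪→ {C,G}; cost 1
[col 1] EHJPQUW: children EHPUW:{C,T}, JQ:{C,G} ∩→ {C}; cost 0
[col 2] PU: children P:{A}, U:{C} ∪→ {A,C}; cost 1
[col 2] PUW: children PU:{A,C}, W:{A} ∩→ {A}; cost 0
[col 2] EPUW: children E:{G}, PUW:{A} ∪→ {A,G}; cost 1
[col 2] EHPUW: children EPUW:{A,G}, H:{A} ∩→ {A}; cost 0
[col 2] JQ: children J:{G}, Q:{T} ∪→ {G,T}; cost 1
[col 2] EHJPQUW: children EHPUW:{A}, JQ:{G,T} ∪→ {A,G,T}; cost 1
[col 3] PU: children P:{C}, U:{G} ∪→ {C,G}; cost 1
[col 3] PUW: children PU:{C,G}, W:{G} ∩→ {G}; cost 0
[col 3] EPUW: children E:{A}, PUW:{G} ∪→ {A,G}; cost 1
[col 3] EHPUW: children EPUW:{A,G}, H:{G} ∩→ {G}; cost 0
[col 3] JQ: children J:{A}, Q:{G} ∪→ {A,G}; cost 1
[col 3] EHJPQUW: children EHPUW:{G}, JQ:{A,G} ∩→ {G}; cost 0
[col 4] PU: children P:{C}, U:{G} ∪→ {C,G}; cost 1
[col 4] PUW: children PU:{C,G}, W:{C} ∩→ {C}; cost 0
[col 4] EPUW: children E:{C}, PUW:{C} ∩→ {C}; cost 0
[col 4] EHPUW: children EPUW:{C}, H:{T} ∪→ {C,T}; cost 1
[col 4] JQ: children J:{A}, Q:{G} ∪→ {A,G}; cost 1
[col 4] EHJPQUW: children EHPUW:{C,T}, JQ:{A,G} ∪→ {A,C,G,T}; cost 1
[col 5] PU: children P:{A}, U:{A} ∩→ {A}; cost 0
[col 5] PUW: children PU:{A}, W:{A} ∩→ {A}; cost 0
[col 5] EPUW: children E:{A}, PUW:{A} ∩→ {A}; cost 0
[col 5] EHPUW: children EPUW:{A}, H:{G} ∪→ {A,G}; cost 1
[col 5] JQ: children J:{G}, Q:{T} ∪→ {G,T}; cost 1
[col 5] EHJPQUW: children EHPUW:{A,G}, JQ:{G,T} ∩→ {G}; cost 0
[col 6] PU: children P:{T}, U:{C} ∪→ {C,T}; cost 1
[col 6] PUW: children PU:{C,T}, W:{T} ∩→ {T}; cost 0
[col 6] EPUW: children E:{T}, PUW:{T} ∩→ {T}; cost 0
[col 6] EHPUW: children EPUW:{T}, H:{C} ∪→ {C,T}; cost 1
[col 6] JQ: children J:{C}, Q:{A} ∪→ {A,C}; cost 1
[col 6] EHJPQUW: children EHPUW:{C,T}, JQ:{A,C} ∩→ {C}; cost 0
[col 7] PU: children P:{G}, U:{G} ∩→ {G}; cost 0
[col 7] PUW: children PU:{G}, W:{G} ∩→ {G}; cost 0
[col 7] EPUW: children E:{A}, PUW:{G} ∪→ {A,G}; cost 1
[col 7] EHPUW: children EPUW:{A,G}, H:{C} ∪→ {A,C,G}; cost 1
[col 7] JQ: children J:{A}, Q:{G} ∪→ {A,G}; cost 1
[col 7] EHJPQUW: children EHPUW:{A,C,G}, JQ:{A,G} ∩→ {A,G}; cost 0
per-site changes: [3, 4, 4, 3, 4, 2, 3, 3]; total = 26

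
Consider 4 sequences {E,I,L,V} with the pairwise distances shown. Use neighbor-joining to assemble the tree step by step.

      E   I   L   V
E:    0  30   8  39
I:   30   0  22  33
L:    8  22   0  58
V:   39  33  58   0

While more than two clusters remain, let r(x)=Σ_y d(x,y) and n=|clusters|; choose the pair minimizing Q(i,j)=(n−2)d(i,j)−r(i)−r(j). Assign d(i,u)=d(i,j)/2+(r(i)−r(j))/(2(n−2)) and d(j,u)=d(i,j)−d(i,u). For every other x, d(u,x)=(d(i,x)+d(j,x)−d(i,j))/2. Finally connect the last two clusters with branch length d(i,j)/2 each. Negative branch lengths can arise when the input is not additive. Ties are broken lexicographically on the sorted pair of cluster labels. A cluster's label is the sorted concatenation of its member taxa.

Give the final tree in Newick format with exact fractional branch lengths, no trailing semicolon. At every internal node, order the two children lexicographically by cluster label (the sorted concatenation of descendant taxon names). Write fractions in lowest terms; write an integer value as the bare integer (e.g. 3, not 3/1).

step 1: merge (E,L) at d=8, Q=-149; branch lengths E→5/4, L→27/4; new cluster EL
  updated: d(EL,I)=22, d(EL,V)=89/2
step 2: merge (EL,I) at d=22, Q=-199/2; branch lengths EL→67/4, I→21/4; new cluster EIL
  updated: d(EIL,V)=111/4
step 3: merge (EIL,V) at d=111/4; branch lengths EIL→111/8, V→111/8; new cluster EILV
final tree: (((E:5/4,L:27/4):67/4,I:21/4):111/8,V:111/8)
total length: 231/4

(((E:5/4,L:27/4):67/4,I:21/4):111/8,V:111/8)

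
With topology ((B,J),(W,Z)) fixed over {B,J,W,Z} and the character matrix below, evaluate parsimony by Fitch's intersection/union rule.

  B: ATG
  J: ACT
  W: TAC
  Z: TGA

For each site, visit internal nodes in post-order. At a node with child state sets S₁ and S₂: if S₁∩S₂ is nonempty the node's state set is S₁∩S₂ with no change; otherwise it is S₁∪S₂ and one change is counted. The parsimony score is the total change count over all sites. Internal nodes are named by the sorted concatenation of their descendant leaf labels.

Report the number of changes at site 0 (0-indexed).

[col 0] BJ: children B:{A}, J:{A} ∩→ {A}; cost 0
[col 0] WZ: children W:{T}, Z:{T} ∩→ {T}; cost 0
[col 0] BJWZ: children BJ:{A}, WZ:{T} ∪→ {A,T}; cost 1
[col 1] BJ: children B:{T}, J:{C} ∪→ {C,T}; cost 1
[col 1] WZ: children W:{A}, Z:{G} ∪→ {A,G}; cost 1
[col 1] BJWZ: children BJ:{C,T}, WZ:{A,G} ∪→ {A,C,G,T}; cost 1
[col 2] BJ: children B:{G}, J:{T} ∪→ {G,T}; cost 1
[col 2] WZ: children W:{C}, Z:{A} ∪→ {A,C}; cost 1
[col 2] BJWZ: children BJ:{G,T}, WZ:{A,C} ∪→ {A,C,G,T}; cost 1
per-site changes: [1, 3, 3]; total = 7

1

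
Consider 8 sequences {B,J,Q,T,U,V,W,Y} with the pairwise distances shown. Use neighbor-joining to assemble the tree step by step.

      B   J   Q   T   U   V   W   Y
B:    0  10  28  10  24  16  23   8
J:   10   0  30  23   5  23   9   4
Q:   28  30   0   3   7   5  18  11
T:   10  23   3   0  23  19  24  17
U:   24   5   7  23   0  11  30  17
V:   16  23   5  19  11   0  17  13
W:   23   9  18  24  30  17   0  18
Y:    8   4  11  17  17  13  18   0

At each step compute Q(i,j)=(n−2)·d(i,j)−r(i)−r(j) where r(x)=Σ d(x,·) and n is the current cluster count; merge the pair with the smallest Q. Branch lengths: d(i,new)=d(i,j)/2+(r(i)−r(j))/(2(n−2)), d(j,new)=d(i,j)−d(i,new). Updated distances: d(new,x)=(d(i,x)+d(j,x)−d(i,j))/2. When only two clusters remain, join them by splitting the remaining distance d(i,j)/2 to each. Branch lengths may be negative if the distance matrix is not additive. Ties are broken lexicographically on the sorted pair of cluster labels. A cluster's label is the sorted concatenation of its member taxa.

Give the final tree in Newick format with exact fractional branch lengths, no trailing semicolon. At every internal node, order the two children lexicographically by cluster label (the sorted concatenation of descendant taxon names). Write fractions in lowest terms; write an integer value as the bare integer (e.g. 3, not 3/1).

step 1: merge (Q,T) at d=3, Q=-203; branch lengths Q→1/12, T→35/12; new cluster QT
  updated: d(B,QT)=35/2, d(J,QT)=25, d(QT,U)=27/2, d(QT,V)=21/2, d(QT,W)=39/2, d(QT,Y)=25/2
step 2: merge (J,U) at d=5, Q=-303/2; branch lengths J→1/20, U→99/20; new cluster JU
  updated: d(B,JU)=29/2, d(JU,QT)=67/4, d(JU,V)=29/2, d(JU,W)=17, d(JU,Y)=8
step 3: merge (B,Y) at d=8, Q=-213/2; branch lengths B→103/16, Y→25/16; new cluster BY
  updated: d(BY,JU)=29/4, d(BY,QT)=11, d(BY,V)=21/2, d(BY,W)=33/2
step 4: merge (BY,JU) at d=29/4, Q=-79; branch lengths BY→23/12, JU→16/3; new cluster BJUY
  updated: d(BJUY,QT)=41/4, d(BJUY,V)=71/8, d(BJUY,W)=105/8
step 5: merge (BJUY,W) at d=105/8, Q=-445/8; branch lengths BJUY→71/32, W→349/32; new cluster BJUWY
  updated: d(BJUWY,QT)=133/16, d(BJUWY,V)=51/8
step 6: merge (BJUWY,QT) at d=133/16, Q=-403/16; branch lengths BJUWY→67/32, QT→199/32; new cluster BJQTUWY
  updated: d(BJQTUWY,V)=137/32
step 7: merge (BJQTUWY,V) at d=137/32; branch lengths BJQTUWY→137/64, V→137/64; new cluster BJQTUVWY
final tree: (((((B:103/16,Y:25/16):23/12,(J:1/20,U:99/20):16/3):71/32,W:349/32):67/32,(Q:1/12,T:35/12):199/32):137/64,V:137/64)
total length: 1567/32

(((((B:103/16,Y:25/16):23/12,(J:1/20,U:99/20):16/3):71/32,W:349/32):67/32,(Q:1/12,T:35/12):199/32):137/64,V:137/64)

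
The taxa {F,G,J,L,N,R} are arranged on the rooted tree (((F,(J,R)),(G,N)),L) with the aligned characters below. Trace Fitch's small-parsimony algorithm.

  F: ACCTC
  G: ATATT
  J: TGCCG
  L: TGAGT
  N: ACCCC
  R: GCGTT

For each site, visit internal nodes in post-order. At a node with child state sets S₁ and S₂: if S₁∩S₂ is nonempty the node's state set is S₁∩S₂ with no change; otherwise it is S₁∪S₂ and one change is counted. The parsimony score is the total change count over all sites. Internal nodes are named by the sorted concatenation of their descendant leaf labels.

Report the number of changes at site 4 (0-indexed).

3

JR@0: {T} ∪ {G} = {G,T} (union, +1)
FJR@0: {A} ∪ {G,T} = {A,G,T} (union, +1)
GN@0: {A} ∩ {A} = {A} (intersection, +0)
FGJNR@0: {A,G,T} ∩ {A} = {A} (intersection, +0)
FGJLNR@0: {A} ∪ {T} = {A,T} (union, +1)
JR@1: {G} ∪ {C} = {C,G} (union, +1)
FJR@1: {C} ∩ {C,G} = {C} (intersection, +0)
GN@1: {T} ∪ {C} = {C,T} (union, +1)
FGJNR@1: {C} ∩ {C,T} = {C} (intersection, +0)
FGJLNR@1: {C} ∪ {G} = {C,G} (union, +1)
JR@2: {C} ∪ {G} = {C,G} (union, +1)
FJR@2: {C} ∩ {C,G} = {C} (intersection, +0)
GN@2: {A} ∪ {C} = {A,C} (union, +1)
FGJNR@2: {C} ∩ {A,C} = {C} (intersection, +0)
FGJLNR@2: {C} ∪ {A} = {A,C} (union, +1)
JR@3: {C} ∪ {T} = {C,T} (union, +1)
FJR@3: {T} ∩ {C,T} = {T} (intersection, +0)
GN@3: {T} ∪ {C} = {C,T} (union, +1)
FGJNR@3: {T} ∩ {C,T} = {T} (intersection, +0)
FGJLNR@3: {T} ∪ {G} = {G,T} (union, +1)
JR@4: {G} ∪ {T} = {G,T} (union, +1)
FJR@4: {C} ∪ {G,T} = {C,G,T} (union, +1)
GN@4: {T} ∪ {C} = {C,T} (union, +1)
FGJNR@4: {C,G,T} ∩ {C,T} = {C,T} (intersection, +0)
FGJLNR@4: {C,T} ∩ {T} = {T} (intersection, +0)
per-site changes: [3, 3, 3, 3, 3]; total = 15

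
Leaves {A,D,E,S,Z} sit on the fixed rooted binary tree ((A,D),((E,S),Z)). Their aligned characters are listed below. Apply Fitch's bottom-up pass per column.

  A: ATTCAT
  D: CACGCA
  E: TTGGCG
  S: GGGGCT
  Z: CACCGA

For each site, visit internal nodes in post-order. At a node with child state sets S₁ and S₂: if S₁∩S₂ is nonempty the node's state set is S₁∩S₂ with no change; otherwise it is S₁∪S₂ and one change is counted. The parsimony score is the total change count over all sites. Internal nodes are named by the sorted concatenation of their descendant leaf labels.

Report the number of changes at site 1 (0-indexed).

site 0, node AD: A={A} ∪ D={C} → {A,C} (+1)
site 0, node ES: E={T} ∪ S={G} → {G,T} (+1)
site 0, node ESZ: ES={G,T} ∪ Z={C} → {C,G,T} (+1)
site 0, node ADESZ: AD={A,C} ∩ ESZ={C,G,T} → {C} (+0)
site 1, node AD: A={T} ∪ D={A} → {A,T} (+1)
site 1, node ES: E={T} ∪ S={G} → {G,T} (+1)
site 1, node ESZ: ES={G,T} ∪ Z={A} → {A,G,T} (+1)
site 1, node ADESZ: AD={A,T} ∩ ESZ={A,G,T} → {A,T} (+0)
site 2, node AD: A={T} ∪ D={C} → {C,T} (+1)
site 2, node ES: E={G} ∩ S={G} → {G} (+0)
site 2, node ESZ: ES={G} ∪ Z={C} → {C,G} (+1)
site 2, node ADESZ: AD={C,T} ∩ ESZ={C,G} → {C} (+0)
site 3, node AD: A={C} ∪ D={G} → {C,G} (+1)
site 3, node ES: E={G} ∩ S={G} → {G} (+0)
site 3, node ESZ: ES={G} ∪ Z={C} → {C,G} (+1)
site 3, node ADESZ: AD={C,G} ∩ ESZ={C,G} → {C,G} (+0)
site 4, node AD: A={A} ∪ D={C} → {A,C} (+1)
site 4, node ES: E={C} ∩ S={C} → {C} (+0)
site 4, node ESZ: ES={C} ∪ Z={G} → {C,G} (+1)
site 4, node ADESZ: AD={A,C} ∩ ESZ={C,G} → {C} (+0)
site 5, node AD: A={T} ∪ D={A} → {A,T} (+1)
site 5, node ES: E={G} ∪ S={T} → {G,T} (+1)
site 5, node ESZ: ES={G,T} ∪ Z={A} → {A,G,T} (+1)
site 5, node ADESZ: AD={A,T} ∩ ESZ={A,G,T} → {A,T} (+0)
per-site changes: [3, 3, 2, 2, 2, 3]; total = 15

3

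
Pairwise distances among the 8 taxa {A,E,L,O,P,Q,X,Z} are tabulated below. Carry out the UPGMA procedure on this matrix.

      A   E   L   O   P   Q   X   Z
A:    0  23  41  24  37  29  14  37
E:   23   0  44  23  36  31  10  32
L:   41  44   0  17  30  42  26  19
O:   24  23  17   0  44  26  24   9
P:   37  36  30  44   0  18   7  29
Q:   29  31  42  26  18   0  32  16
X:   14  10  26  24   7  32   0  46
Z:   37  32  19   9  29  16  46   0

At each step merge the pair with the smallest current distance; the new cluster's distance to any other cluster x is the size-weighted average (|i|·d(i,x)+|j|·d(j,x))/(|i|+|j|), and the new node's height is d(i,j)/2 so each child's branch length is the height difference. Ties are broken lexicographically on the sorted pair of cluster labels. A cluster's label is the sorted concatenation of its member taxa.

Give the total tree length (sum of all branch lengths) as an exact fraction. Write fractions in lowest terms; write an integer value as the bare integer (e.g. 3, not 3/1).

1. join P+X (d=7) ⇒ PX; edges |P|=7/2, |X|=7/2
  updated: d(A,PX)=51/2, d(E,PX)=23, d(L,PX)=28, d(O,PX)=34, d(PX,Q)=25, d(PX,Z)=75/2
2. join O+Z (d=9) ⇒ OZ; edges |O|=9/2, |Z|=9/2
  updated: d(A,OZ)=61/2, d(E,OZ)=55/2, d(L,OZ)=18, d(OZ,PX)=143/4, d(OZ,Q)=21
3. join L+OZ (d=18) ⇒ LOZ; edges |L|=9, |OZ|=9/2
  updated: d(A,LOZ)=34, d(E,LOZ)=33, d(LOZ,PX)=199/6, d(LOZ,Q)=28
4. join A+E (d=23) ⇒ AE; edges |A|=23/2, |E|=23/2
  updated: d(AE,LOZ)=67/2, d(AE,PX)=97/4, d(AE,Q)=30
5. join AE+PX (d=97/4) ⇒ AEPX; edges |AE|=5/8, |PX|=69/8
  updated: d(AEPX,LOZ)=100/3, d(AEPX,Q)=55/2
6. join AEPX+Q (d=55/2) ⇒ AEPQX; edges |AEPX|=13/8, |Q|=55/4
  updated: d(AEPQX,LOZ)=484/15
7. join AEPQX+LOZ (d=484/15) ⇒ AELOPQXZ; edges |AEPQX|=143/60, |LOZ|=107/15
final tree: ((((A:23/2,E:23/2):5/8,(P:7/2,X:7/2):69/8):13/8,Q:55/4):143/60,(L:9,(O:9/2,Z:9/2):9/2):107/15)
total length: 10397/120

10397/120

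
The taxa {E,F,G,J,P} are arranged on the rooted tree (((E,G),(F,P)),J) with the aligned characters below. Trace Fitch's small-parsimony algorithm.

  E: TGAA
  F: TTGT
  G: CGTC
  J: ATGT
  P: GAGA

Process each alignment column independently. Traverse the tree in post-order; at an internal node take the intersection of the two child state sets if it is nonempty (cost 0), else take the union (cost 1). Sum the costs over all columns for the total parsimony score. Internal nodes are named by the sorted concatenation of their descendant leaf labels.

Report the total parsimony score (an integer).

10

site 0, node EG: E={T} ∪ G={C} → {C,T} (+1)
site 0, node FP: F={T} ∪ P={G} → {G,T} (+1)
site 0, node EFGP: EG={C,T} ∩ FP={G,T} → {T} (+0)
site 0, node EFGJP: EFGP={T} ∪ J={A} → {A,T} (+1)
site 1, node EG: E={G} ∩ G={G} → {G} (+0)
site 1, node FP: F={T} ∪ P={A} → {A,T} (+1)
site 1, node EFGP: EG={G} ∪ FP={A,T} → {A,G,T} (+1)
site 1, node EFGJP: EFGP={A,G,T} ∩ J={T} → {T} (+0)
site 2, node EG: E={A} ∪ G={T} → {A,T} (+1)
site 2, node FP: F={G} ∩ P={G} → {G} (+0)
site 2, node EFGP: EG={A,T} ∪ FP={G} → {A,G,T} (+1)
site 2, node EFGJP: EFGP={A,G,T} ∩ J={G} → {G} (+0)
site 3, node EG: E={A} ∪ G={C} → {A,C} (+1)
site 3, node FP: F={T} ∪ P={A} → {A,T} (+1)
site 3, node EFGP: EG={A,C} ∩ FP={A,T} → {A} (+0)
site 3, node EFGJP: EFGP={A} ∪ J={T} → {A,T} (+1)
per-site changes: [3, 2, 2, 3]; total = 10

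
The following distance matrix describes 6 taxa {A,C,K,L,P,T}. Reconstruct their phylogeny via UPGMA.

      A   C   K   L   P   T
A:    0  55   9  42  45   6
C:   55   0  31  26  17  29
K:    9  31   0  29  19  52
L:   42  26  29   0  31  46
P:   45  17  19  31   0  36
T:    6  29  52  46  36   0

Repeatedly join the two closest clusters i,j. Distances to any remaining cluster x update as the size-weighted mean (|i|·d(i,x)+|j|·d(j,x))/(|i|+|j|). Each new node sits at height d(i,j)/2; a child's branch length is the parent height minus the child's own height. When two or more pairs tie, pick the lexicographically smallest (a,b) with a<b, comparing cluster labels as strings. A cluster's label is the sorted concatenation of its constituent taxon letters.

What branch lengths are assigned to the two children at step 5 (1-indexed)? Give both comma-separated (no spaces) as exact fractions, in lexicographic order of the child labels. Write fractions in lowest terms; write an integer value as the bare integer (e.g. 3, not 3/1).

1. join A+T (d=6) ⇒ AT; edges |A|=3, |T|=3
  updated: d(AT,C)=42, d(AT,K)=61/2, d(AT,L)=44, d(AT,P)=81/2
2. join C+P (d=17) ⇒ CP; edges |C|=17/2, |P|=17/2
  updated: d(AT,CP)=165/4, d(CP,K)=25, d(CP,L)=57/2
3. join CP+K (d=25) ⇒ CKP; edges |CP|=4, |K|=25/2
  updated: d(AT,CKP)=113/3, d(CKP,L)=86/3
4. join CKP+L (d=86/3) ⇒ CKLP; edges |CKP|=11/6, |L|=43/3
  updated: d(AT,CKLP)=157/4
5. join AT+CKLP (d=157/4) ⇒ ACKLPT; edges |AT|=133/8, |CKLP|=127/24
final tree: ((A:3,T:3):133/8,(((C:17/2,P:17/2):4,K:25/2):11/6,L:43/3):127/24)
total length: 931/12

133/8,127/24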